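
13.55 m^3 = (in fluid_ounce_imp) 4.769e+05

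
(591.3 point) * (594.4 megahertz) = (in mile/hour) 2.774e+08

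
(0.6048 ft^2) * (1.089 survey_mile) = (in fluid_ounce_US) 3.33e+06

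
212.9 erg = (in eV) 1.329e+14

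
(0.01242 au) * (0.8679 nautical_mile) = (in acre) 7.38e+08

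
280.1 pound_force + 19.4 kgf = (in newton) 1436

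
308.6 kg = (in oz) 1.089e+04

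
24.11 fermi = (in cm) 2.411e-12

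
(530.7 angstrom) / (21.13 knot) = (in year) 1.548e-16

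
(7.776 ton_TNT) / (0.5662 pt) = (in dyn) 1.629e+19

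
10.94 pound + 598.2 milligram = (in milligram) 4.963e+06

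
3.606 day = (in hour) 86.54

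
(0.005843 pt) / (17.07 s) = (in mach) 3.546e-10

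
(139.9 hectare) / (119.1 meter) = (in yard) 1.285e+04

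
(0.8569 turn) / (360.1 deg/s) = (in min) 0.01428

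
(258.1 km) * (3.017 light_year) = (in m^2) 7.367e+21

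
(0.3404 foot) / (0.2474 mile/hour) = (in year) 2.975e-08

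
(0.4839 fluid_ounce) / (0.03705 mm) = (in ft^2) 4.158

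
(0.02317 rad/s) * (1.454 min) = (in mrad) 2021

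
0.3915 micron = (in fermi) 3.915e+08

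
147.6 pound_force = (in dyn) 6.566e+07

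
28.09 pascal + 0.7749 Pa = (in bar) 0.0002886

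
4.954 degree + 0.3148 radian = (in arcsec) 8.277e+04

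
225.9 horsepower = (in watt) 1.685e+05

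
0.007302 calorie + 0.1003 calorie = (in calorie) 0.1076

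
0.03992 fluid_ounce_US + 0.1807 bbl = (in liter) 28.73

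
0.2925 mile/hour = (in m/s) 0.1308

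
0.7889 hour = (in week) 0.004696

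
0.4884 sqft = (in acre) 1.121e-05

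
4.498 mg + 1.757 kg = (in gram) 1757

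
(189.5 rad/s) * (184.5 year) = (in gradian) 7.019e+13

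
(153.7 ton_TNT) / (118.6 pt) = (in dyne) 1.537e+18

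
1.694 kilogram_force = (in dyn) 1.661e+06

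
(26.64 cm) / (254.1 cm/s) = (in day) 1.213e-06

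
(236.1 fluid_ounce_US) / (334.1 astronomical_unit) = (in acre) 3.452e-20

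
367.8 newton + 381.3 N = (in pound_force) 168.4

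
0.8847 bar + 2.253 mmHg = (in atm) 0.8761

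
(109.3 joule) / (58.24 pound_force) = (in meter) 0.4219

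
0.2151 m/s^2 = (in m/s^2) 0.2151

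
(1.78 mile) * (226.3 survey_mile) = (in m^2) 1.043e+09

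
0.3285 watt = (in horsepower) 0.0004405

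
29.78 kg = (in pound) 65.65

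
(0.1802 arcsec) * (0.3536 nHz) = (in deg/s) 1.77e-14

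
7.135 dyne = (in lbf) 1.604e-05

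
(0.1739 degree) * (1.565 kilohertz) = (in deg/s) 272.2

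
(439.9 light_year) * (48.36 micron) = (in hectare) 2.013e+10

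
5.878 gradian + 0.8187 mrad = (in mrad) 93.15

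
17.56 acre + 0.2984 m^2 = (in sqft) 7.649e+05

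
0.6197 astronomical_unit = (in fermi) 9.271e+25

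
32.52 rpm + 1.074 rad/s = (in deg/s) 256.7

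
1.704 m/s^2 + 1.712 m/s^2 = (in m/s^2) 3.416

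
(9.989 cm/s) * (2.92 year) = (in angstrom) 9.198e+16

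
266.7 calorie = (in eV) 6.965e+21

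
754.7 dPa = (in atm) 0.0007448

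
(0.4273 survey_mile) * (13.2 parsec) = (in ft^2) 3.015e+21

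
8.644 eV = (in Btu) 1.313e-21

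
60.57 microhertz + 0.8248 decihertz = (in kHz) 8.254e-05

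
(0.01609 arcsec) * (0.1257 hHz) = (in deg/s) 5.618e-05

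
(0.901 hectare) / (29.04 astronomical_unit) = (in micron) 0.002074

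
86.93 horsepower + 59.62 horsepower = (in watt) 1.093e+05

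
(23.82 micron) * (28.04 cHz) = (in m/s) 6.679e-06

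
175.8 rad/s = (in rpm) 1679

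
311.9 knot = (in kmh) 577.6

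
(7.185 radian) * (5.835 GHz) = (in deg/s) 2.402e+12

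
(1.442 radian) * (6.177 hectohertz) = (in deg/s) 5.103e+04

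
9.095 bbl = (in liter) 1446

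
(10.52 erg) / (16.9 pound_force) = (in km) 1.399e-11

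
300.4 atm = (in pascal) 3.044e+07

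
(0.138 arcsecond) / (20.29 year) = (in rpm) 9.985e-15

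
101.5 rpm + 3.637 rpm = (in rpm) 105.1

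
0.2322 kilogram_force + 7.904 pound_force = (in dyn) 3.744e+06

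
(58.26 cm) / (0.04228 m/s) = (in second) 13.78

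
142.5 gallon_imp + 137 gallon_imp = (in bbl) 7.992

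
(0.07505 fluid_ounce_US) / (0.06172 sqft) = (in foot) 0.00127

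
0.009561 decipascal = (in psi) 1.387e-07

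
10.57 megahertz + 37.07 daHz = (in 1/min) 6.342e+08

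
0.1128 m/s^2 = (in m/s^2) 0.1128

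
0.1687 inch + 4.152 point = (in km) 5.75e-06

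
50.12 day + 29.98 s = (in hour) 1203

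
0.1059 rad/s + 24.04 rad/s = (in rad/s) 24.15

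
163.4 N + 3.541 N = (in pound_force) 37.53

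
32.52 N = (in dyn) 3.252e+06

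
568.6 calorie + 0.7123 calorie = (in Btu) 2.258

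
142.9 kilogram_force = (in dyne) 1.401e+08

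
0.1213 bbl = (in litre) 19.29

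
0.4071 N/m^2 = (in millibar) 0.004071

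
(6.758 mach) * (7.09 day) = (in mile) 8.759e+05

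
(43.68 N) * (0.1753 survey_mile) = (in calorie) 2945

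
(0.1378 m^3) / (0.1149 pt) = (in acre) 0.8401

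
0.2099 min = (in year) 3.994e-07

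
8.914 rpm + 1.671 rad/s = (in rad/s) 2.604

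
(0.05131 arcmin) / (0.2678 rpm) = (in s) 0.0005322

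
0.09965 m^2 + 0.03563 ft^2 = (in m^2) 0.103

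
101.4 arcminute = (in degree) 1.69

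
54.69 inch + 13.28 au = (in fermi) 1.987e+27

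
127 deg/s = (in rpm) 21.17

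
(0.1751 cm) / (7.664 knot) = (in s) 0.0004441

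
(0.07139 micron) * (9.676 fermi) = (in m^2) 6.908e-22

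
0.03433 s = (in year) 1.089e-09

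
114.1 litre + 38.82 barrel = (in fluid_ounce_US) 2.126e+05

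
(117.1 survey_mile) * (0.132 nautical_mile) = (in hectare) 4607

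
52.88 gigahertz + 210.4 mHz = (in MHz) 5.288e+04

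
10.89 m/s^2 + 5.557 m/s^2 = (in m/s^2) 16.45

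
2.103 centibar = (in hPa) 21.03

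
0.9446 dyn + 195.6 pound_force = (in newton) 870.1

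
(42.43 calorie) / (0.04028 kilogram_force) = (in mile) 0.2793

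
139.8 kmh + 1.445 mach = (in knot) 1032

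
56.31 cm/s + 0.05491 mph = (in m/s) 0.5876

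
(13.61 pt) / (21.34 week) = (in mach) 1.093e-12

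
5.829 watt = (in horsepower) 0.007817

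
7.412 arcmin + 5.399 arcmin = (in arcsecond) 768.7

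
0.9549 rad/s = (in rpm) 9.119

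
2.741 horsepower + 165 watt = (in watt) 2209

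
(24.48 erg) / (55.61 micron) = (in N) 0.04402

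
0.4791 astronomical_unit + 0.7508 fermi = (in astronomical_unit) 0.4791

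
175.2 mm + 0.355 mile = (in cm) 5.715e+04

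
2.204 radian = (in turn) 0.3508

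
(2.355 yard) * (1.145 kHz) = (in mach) 7.241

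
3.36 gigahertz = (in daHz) 3.36e+08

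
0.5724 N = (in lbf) 0.1287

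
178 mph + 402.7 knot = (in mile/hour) 641.4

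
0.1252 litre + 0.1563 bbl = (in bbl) 0.1571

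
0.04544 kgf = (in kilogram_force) 0.04544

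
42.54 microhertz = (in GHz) 4.254e-14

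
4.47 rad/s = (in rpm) 42.69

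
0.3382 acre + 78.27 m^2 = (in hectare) 0.1447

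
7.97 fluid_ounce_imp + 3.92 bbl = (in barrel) 3.921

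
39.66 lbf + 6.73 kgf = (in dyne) 2.424e+07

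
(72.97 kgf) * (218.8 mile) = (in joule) 2.52e+08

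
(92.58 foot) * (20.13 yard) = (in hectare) 0.05194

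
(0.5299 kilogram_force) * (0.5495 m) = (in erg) 2.856e+07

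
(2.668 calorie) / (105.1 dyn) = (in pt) 3.011e+07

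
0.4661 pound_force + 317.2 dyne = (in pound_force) 0.4668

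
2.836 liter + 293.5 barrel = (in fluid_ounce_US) 1.578e+06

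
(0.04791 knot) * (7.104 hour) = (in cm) 6.303e+04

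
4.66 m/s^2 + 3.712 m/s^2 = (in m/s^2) 8.372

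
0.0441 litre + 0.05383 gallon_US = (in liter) 0.2479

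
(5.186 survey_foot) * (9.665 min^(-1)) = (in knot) 0.4949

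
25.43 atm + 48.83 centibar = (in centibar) 2626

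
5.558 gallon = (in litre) 21.04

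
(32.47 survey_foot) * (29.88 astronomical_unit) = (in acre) 1.093e+10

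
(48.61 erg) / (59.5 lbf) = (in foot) 6.026e-08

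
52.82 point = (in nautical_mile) 1.006e-05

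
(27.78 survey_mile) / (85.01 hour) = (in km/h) 0.5259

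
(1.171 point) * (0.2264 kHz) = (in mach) 0.0002747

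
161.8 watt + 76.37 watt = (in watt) 238.2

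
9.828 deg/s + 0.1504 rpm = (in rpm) 1.788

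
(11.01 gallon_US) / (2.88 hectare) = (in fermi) 1.447e+09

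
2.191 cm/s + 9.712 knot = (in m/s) 5.018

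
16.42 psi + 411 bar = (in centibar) 4.121e+04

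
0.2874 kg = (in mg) 2.874e+05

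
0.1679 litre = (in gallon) 0.04435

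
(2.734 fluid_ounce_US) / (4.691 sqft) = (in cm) 0.01855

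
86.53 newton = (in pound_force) 19.45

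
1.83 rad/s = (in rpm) 17.48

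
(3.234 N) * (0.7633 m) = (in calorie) 0.59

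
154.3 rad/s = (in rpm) 1473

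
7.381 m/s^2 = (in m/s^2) 7.381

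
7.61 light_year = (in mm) 7.2e+19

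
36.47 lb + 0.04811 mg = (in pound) 36.47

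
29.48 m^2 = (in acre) 0.007285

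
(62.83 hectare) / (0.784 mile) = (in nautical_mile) 0.2689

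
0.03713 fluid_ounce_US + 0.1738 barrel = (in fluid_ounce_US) 934.4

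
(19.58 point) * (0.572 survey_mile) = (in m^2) 6.359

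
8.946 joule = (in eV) 5.584e+19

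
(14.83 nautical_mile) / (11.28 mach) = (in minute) 0.1192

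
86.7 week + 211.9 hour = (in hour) 1.478e+04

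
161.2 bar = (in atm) 159.1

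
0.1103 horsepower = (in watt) 82.25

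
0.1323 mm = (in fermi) 1.323e+11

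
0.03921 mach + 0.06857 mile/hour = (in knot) 26.01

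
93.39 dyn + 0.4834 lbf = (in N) 2.151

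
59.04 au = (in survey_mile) 5.488e+09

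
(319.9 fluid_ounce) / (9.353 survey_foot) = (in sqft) 0.03572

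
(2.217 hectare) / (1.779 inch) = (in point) 1.391e+09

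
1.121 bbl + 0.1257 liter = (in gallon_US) 47.12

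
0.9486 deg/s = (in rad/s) 0.01656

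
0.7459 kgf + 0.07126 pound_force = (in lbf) 1.716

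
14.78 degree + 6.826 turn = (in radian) 43.15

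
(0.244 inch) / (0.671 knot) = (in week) 2.969e-08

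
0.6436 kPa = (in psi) 0.09335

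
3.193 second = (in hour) 0.0008869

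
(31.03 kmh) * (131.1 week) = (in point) 1.937e+12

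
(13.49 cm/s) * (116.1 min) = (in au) 6.282e-09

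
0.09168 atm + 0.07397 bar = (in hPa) 166.9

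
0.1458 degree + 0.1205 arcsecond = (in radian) 0.002545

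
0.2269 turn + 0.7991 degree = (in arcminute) 4949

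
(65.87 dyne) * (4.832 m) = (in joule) 0.003183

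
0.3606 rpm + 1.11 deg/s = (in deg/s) 3.274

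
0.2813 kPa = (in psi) 0.0408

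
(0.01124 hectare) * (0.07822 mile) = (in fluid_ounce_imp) 4.98e+08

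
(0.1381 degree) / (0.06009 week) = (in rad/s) 6.632e-08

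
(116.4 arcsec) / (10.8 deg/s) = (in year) 9.493e-11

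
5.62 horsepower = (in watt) 4191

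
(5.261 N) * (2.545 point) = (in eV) 2.948e+16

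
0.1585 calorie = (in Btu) 0.0006286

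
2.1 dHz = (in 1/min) 12.6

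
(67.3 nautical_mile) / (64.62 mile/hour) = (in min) 71.91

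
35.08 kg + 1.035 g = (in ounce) 1237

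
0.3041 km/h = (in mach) 0.0002481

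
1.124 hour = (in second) 4046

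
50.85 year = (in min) 2.673e+07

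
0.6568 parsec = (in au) 1.355e+05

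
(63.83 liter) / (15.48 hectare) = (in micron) 0.4123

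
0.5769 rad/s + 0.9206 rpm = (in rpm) 6.43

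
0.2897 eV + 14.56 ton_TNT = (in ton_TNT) 14.56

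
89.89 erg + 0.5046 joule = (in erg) 5.046e+06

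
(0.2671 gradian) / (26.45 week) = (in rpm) 2.505e-09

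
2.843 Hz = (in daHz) 0.2843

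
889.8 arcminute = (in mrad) 258.8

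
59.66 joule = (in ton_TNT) 1.426e-08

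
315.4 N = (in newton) 315.4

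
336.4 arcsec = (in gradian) 0.1038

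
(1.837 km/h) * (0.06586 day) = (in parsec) 9.41e-14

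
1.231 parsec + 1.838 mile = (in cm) 3.798e+18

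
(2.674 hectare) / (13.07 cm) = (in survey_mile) 127.1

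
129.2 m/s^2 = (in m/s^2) 129.2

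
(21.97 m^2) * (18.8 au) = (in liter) 6.179e+16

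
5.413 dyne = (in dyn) 5.413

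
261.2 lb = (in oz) 4179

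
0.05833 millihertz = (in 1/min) 0.0035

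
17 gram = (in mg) 1.7e+04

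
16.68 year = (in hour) 1.461e+05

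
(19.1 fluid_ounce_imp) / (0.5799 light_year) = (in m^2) 9.892e-20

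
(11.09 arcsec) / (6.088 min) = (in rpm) 1.406e-06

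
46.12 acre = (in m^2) 1.866e+05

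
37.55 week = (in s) 2.271e+07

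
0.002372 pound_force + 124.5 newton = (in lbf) 27.99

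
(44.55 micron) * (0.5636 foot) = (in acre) 1.891e-09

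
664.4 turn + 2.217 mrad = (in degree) 2.392e+05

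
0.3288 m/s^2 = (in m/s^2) 0.3288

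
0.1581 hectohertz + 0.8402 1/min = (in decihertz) 158.2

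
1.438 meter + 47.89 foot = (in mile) 0.009964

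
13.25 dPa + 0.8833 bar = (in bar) 0.8833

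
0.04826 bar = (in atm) 0.04763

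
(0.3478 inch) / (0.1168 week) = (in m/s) 1.251e-07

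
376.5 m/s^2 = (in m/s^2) 376.5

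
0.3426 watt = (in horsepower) 0.0004594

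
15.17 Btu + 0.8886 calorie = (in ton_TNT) 3.826e-06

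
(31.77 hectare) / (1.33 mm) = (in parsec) 7.741e-09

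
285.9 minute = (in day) 0.1985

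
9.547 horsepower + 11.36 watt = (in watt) 7131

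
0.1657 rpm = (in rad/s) 0.01735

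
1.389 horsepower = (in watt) 1036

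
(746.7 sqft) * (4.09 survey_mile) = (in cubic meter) 4.566e+05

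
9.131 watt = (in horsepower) 0.01224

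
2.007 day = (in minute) 2890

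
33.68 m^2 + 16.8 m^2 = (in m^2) 50.48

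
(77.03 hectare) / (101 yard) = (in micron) 8.341e+09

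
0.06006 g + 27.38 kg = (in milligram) 2.738e+07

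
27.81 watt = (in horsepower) 0.03729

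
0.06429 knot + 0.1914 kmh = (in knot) 0.1676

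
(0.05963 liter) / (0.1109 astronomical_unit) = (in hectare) 3.594e-19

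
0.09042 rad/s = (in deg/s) 5.181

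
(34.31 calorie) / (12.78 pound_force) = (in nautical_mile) 0.001363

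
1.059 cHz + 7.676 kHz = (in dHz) 7.676e+04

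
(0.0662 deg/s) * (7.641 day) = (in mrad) 7.628e+05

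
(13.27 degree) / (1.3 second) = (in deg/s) 10.21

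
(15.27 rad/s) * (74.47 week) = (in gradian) 4.378e+10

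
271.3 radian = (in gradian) 1.727e+04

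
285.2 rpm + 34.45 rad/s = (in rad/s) 64.32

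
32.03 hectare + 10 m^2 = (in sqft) 3.448e+06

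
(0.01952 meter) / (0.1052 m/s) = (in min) 0.003093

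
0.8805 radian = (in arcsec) 1.816e+05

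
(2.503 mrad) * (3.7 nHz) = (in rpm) 8.844e-11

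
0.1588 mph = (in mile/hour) 0.1588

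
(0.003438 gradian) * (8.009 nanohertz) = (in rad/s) 4.325e-13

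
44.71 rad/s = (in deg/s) 2562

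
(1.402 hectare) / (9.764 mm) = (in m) 1.436e+06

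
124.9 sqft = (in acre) 0.002867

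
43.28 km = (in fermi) 4.328e+19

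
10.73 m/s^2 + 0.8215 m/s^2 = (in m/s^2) 11.55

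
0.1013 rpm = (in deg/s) 0.6078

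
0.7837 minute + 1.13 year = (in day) 412.5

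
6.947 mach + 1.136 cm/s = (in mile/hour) 5291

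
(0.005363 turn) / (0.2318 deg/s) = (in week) 1.377e-05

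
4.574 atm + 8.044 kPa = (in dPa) 4.715e+06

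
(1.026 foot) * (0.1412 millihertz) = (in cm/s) 0.004416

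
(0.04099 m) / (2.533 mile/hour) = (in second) 0.0362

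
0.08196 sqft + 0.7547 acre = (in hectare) 0.3054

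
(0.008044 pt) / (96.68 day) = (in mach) 9.977e-16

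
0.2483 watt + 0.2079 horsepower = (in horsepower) 0.2082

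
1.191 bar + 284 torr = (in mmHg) 1177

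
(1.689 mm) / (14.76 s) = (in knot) 0.0002224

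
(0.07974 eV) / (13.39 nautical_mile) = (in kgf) 5.253e-26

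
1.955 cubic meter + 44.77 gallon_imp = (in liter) 2159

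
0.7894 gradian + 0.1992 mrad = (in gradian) 0.8021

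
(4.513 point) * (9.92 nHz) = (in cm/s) 1.579e-09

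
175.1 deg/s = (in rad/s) 3.056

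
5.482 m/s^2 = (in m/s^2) 5.482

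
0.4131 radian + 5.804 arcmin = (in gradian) 26.41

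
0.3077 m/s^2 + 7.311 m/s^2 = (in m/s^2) 7.619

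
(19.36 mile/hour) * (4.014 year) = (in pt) 3.106e+12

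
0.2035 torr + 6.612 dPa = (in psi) 0.004031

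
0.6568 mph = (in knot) 0.5707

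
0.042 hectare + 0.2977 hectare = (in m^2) 3397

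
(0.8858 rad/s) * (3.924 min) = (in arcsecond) 4.302e+07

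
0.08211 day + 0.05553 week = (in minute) 678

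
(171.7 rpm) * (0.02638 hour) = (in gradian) 1.087e+05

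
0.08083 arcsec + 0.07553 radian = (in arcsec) 1.558e+04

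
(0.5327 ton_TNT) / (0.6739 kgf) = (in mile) 2.096e+05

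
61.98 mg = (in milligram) 61.98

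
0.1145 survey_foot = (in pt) 98.93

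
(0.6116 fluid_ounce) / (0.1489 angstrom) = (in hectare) 121.5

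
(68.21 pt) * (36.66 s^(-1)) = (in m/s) 0.8821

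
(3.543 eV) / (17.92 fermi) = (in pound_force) 7.121e-06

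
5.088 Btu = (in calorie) 1283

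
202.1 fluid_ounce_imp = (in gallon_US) 1.517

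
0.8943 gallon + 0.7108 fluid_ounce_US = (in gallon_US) 0.8999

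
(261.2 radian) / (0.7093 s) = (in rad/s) 368.3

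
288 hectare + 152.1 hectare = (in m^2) 4.401e+06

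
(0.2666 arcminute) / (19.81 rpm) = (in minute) 6.23e-07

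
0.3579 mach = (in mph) 272.6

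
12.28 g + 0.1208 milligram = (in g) 12.28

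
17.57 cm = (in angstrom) 1.757e+09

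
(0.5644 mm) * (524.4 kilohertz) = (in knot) 575.3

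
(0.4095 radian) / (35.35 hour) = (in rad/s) 3.218e-06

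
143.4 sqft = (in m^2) 13.32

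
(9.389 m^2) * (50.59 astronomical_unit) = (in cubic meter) 7.106e+13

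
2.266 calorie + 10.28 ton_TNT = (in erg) 4.301e+17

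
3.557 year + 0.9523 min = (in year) 3.557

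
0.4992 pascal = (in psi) 7.24e-05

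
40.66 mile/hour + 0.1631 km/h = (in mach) 0.05352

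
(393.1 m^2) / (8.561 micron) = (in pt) 1.302e+11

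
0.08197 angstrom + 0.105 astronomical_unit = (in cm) 1.571e+12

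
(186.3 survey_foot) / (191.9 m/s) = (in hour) 8.22e-05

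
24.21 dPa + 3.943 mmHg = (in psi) 0.0766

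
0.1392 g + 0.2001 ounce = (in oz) 0.205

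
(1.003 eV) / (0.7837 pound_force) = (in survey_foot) 1.512e-19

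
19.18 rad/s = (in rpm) 183.2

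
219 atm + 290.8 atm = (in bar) 516.6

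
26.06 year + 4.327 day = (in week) 1359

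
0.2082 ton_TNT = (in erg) 8.711e+15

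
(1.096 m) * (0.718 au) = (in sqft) 1.267e+12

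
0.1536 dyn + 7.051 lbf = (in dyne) 3.136e+06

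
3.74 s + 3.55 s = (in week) 1.205e-05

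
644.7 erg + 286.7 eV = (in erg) 644.7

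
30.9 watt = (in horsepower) 0.04144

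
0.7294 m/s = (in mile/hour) 1.632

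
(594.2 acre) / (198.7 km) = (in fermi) 1.21e+16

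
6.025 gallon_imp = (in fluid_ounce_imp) 964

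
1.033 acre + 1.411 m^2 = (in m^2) 4182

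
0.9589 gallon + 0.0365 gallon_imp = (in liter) 3.796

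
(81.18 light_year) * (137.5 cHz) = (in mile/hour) 2.362e+18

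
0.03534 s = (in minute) 0.000589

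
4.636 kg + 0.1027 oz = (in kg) 4.639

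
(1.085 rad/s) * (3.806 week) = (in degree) 1.431e+08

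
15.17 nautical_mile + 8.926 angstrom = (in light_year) 2.97e-12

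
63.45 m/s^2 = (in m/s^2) 63.45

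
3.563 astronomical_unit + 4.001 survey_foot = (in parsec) 1.727e-05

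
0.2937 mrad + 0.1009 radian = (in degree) 5.798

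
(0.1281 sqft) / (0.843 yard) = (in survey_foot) 0.05065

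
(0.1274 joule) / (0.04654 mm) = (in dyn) 2.737e+08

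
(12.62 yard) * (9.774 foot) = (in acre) 0.008495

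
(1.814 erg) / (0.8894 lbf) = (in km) 4.585e-11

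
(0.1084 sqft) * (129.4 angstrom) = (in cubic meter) 1.303e-10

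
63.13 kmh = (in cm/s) 1754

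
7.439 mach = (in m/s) 2533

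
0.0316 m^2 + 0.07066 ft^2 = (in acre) 9.431e-06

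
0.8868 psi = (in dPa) 6.114e+04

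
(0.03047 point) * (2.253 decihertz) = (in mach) 7.112e-09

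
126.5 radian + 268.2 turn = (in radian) 1812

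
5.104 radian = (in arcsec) 1.053e+06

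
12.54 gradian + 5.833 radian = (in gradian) 383.9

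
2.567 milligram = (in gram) 0.002567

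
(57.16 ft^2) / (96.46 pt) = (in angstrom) 1.561e+12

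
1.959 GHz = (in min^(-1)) 1.175e+11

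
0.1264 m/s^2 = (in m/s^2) 0.1264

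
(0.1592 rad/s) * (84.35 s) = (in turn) 2.137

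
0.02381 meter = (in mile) 1.479e-05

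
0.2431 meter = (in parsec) 7.878e-18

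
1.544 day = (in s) 1.334e+05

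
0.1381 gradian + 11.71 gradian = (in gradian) 11.85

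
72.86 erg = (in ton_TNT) 1.741e-15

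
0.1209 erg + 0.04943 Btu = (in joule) 52.15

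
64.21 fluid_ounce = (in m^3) 0.001899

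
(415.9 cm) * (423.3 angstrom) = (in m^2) 1.761e-07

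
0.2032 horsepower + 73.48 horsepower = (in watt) 5.495e+04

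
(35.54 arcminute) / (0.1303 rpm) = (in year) 2.403e-08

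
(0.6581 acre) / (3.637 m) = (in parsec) 2.373e-14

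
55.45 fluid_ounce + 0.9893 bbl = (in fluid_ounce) 5374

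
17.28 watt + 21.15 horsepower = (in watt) 1.579e+04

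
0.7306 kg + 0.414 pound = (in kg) 0.9184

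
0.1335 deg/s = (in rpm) 0.02225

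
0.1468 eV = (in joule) 2.352e-20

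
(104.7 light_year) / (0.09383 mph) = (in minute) 3.936e+17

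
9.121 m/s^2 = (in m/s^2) 9.121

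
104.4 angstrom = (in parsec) 3.383e-25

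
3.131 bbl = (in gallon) 131.5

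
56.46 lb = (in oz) 903.4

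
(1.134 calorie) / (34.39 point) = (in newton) 391.1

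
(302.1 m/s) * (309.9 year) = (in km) 2.952e+09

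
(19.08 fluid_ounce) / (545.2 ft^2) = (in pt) 0.03158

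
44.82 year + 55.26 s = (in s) 1.413e+09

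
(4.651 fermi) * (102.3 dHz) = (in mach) 1.397e-16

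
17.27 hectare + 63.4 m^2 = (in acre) 42.69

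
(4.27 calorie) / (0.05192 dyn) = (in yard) 3.763e+07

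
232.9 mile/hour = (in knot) 202.4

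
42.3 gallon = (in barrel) 1.007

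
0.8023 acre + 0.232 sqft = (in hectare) 0.3247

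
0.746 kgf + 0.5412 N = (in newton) 7.857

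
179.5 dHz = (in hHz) 0.1795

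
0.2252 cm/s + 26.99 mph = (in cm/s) 1207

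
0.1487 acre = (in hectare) 0.06018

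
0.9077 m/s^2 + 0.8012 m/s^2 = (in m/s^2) 1.709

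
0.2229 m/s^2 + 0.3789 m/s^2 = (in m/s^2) 0.6018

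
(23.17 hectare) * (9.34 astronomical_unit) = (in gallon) 8.552e+19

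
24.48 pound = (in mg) 1.11e+07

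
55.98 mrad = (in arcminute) 192.4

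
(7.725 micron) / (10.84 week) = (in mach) 3.461e-15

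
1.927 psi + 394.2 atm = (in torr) 2.997e+05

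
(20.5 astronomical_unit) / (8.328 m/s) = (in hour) 1.023e+08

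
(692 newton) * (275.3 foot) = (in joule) 5.807e+04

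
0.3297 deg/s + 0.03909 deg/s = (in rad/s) 0.006437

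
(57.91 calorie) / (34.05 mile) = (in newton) 0.004422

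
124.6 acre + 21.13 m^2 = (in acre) 124.6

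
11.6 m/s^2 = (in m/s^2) 11.6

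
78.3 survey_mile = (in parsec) 4.084e-12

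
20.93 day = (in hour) 502.3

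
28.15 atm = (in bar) 28.52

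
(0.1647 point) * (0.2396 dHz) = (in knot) 2.706e-06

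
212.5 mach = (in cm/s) 7.236e+06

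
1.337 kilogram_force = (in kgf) 1.337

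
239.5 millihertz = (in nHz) 2.395e+08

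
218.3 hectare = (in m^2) 2.183e+06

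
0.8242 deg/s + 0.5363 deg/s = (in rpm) 0.2268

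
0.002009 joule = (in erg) 2.009e+04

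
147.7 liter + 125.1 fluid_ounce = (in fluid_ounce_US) 5119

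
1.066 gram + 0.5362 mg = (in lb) 0.002351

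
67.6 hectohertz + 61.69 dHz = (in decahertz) 676.6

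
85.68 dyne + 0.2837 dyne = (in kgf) 8.766e-05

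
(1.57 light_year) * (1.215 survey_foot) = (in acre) 1.359e+12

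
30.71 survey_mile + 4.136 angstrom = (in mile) 30.71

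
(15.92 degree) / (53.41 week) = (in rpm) 8.214e-08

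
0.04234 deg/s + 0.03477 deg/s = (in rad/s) 0.001346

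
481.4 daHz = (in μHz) 4.814e+09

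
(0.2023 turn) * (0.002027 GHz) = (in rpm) 2.46e+07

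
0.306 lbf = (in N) 1.361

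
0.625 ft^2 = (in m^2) 0.05806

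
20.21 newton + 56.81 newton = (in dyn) 7.702e+06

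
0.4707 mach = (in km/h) 577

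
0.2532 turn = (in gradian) 101.3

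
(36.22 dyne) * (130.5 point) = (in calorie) 3.985e-06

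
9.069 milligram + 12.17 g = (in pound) 0.02685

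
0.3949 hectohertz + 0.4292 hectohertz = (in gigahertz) 8.241e-08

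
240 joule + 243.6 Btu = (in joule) 2.573e+05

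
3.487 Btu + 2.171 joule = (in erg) 3.681e+10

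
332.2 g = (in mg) 3.322e+05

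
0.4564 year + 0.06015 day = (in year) 0.4566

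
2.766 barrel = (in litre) 439.8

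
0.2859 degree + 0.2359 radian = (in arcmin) 828.1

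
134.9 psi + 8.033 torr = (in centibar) 931.2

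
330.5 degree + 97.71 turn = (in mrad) 6.197e+05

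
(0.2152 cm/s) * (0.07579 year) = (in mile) 3.196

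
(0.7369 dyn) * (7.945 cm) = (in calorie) 1.399e-07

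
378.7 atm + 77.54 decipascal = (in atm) 378.7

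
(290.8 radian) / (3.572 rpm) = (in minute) 12.96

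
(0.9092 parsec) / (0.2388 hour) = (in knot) 6.344e+13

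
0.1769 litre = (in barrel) 0.001113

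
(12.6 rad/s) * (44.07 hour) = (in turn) 3.182e+05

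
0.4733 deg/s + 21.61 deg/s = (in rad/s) 0.3854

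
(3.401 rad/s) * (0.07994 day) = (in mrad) 2.349e+07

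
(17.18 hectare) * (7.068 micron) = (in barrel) 7.638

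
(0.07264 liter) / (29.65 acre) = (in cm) 6.054e-08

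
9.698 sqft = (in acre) 0.0002226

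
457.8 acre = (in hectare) 185.3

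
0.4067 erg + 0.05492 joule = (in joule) 0.05492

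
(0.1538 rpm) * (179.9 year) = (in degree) 5.235e+09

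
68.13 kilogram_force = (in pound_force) 150.2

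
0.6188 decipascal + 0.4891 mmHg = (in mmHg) 0.4896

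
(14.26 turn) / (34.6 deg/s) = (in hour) 0.04121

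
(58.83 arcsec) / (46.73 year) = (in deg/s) 1.109e-11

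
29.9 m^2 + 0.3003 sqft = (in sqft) 322.1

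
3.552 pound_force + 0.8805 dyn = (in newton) 15.8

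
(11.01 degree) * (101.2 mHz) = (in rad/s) 0.01945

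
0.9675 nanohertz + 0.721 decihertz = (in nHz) 7.21e+07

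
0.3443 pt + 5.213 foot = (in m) 1.589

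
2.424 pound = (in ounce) 38.78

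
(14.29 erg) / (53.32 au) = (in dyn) 1.791e-14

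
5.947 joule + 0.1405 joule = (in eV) 3.8e+19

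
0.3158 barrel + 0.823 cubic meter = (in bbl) 5.492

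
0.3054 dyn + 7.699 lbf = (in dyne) 3.425e+06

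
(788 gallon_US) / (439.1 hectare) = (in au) 4.541e-18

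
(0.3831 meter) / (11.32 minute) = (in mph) 0.001262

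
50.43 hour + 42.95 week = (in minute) 4.36e+05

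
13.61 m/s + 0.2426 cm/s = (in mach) 0.03998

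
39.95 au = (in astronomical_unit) 39.95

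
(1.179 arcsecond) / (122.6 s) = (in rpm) 4.452e-07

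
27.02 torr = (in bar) 0.03602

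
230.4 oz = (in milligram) 6.532e+06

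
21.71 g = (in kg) 0.02171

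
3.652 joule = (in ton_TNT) 8.728e-10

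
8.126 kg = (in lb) 17.91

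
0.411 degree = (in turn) 0.001142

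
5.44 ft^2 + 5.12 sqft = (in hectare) 9.811e-05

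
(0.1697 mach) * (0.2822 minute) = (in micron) 9.784e+08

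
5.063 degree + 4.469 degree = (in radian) 0.1664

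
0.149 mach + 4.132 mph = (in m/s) 52.58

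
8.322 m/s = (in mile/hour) 18.62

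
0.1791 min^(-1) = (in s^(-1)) 0.002985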